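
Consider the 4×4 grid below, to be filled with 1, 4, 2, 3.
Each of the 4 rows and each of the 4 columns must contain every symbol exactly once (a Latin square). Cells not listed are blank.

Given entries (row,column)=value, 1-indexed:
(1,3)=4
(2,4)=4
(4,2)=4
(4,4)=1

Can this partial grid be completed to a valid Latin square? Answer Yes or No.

No row or column among the givens repeats a symbol, and propagating forced cells runs into no contradiction.
One valid completion exists (for instance, 1 3 4 2 / 3 1 2 4 / 4 2 1 3 / 2 4 3 1).

Yes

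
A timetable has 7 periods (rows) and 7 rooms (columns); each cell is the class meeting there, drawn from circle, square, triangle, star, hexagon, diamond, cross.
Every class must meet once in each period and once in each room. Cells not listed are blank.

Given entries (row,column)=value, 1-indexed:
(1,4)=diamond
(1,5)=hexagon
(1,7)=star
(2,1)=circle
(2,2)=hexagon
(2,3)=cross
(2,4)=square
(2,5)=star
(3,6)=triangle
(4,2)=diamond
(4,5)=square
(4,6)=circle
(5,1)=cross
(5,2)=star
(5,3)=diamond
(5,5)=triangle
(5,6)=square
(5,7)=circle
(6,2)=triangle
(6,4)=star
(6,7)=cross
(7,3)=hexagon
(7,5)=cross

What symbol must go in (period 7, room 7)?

diamond

Period 1, room 6: period 1 has {star, hexagon, diamond} and room 6 has {circle, square, triangle}, leaving only cross.
Period 2, room 6: period 2 has {circle, square, star, hexagon, cross} and room 6 has {circle, square, triangle, cross}, leaving only diamond.
Period 2, room 7: period 2 has {circle, square, star, hexagon, diamond, cross} and room 7 has {circle, star, cross}, leaving only triangle.
Period 4, room 7: period 4 has {circle, square, diamond} and room 7 has {circle, triangle, star, cross}, leaving only hexagon.
Period 5, room 4: period 5 has {circle, square, triangle, star, diamond, cross} and room 4 has {square, star, diamond}, leaving only hexagon.
Period 6, room 6: period 6 has {triangle, star, cross} and room 6 has {circle, square, triangle, diamond, cross}, leaving only hexagon.
Period 7, room 6: period 7 has {hexagon, cross} and room 6 has {circle, square, triangle, hexagon, diamond, cross}, leaving only star.
Period 7, room 7 is narrowed to {square, diamond}.
If it were square, then period 7, room 2 would be left with no valid symbol.
So period 7, room 7 must be diamond.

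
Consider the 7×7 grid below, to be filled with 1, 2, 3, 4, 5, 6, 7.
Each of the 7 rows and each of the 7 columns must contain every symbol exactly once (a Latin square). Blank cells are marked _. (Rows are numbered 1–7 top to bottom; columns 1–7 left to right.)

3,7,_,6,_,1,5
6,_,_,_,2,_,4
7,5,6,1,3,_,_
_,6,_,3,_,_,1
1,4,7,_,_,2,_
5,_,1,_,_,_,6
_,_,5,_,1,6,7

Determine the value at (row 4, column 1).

2

Row 1, column 5: row 1 has {1, 3, 5, 6, 7} and column 5 has {1, 2, 3}, leaving only 4.
Row 1, column 3: row 1 has {1, 3, 4, 5, 6, 7} and column 3 has {1, 5, 6, 7}, leaving only 2.
Row 2, column 3: row 2 has {2, 4, 6} and column 3 has {1, 2, 5, 6, 7}, leaving only 3.
Row 2, column 2: row 2 has {2, 3, 4, 6} and column 2 has {4, 5, 6, 7}, leaving only 1.
Row 3, column 6: row 3 has {1, 3, 5, 6, 7} and column 6 has {1, 2, 6}, leaving only 4.
Row 3, column 7: row 3 has {1, 3, 4, 5, 6, 7} and column 7 has {1, 4, 5, 6, 7}, leaving only 2.
Row 4, column 3: row 4 has {1, 3, 6} and column 3 has {1, 2, 3, 5, 6, 7}, leaving only 4.
Row 4 already has {1, 3, 4, 6} and column 1 already has {1, 3, 5, 6, 7}, so row 4, column 1 must be 2.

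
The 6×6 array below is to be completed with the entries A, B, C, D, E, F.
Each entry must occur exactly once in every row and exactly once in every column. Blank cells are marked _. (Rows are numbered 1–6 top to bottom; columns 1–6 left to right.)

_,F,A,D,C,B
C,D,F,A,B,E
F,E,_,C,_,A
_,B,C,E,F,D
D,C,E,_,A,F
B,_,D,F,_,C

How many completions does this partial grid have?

Row 1, column 1: eliminating its row and column leaves {E}.
Row 3, column 3: eliminating its row and column leaves {B}.
Row 3, column 5: eliminating its row and column leaves {D}.
Row 4, column 1: eliminating its row and column leaves {A}.
Row 5, column 4: eliminating its row and column leaves {B}.
Row 6, column 2: eliminating its row and column leaves {A}.
Row 6, column 5: eliminating its row and column leaves {E}.
Only one assignment across all blanks avoids any row or column repeat, giving 1 completion.

1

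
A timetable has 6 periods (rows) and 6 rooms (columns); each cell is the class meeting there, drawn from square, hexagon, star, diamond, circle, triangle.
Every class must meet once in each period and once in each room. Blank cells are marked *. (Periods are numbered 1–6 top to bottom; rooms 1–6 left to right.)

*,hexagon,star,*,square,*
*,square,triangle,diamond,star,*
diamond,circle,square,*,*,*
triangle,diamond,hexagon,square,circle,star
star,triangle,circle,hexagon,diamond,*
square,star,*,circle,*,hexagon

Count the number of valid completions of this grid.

1

Period 1, room 1: eliminating its period and room leaves {circle}.
Period 1, room 4: eliminating its period and room leaves {triangle}.
Period 1, room 6: eliminating its period and room leaves {diamond, circle, triangle}.
Period 2, room 1: eliminating its period and room leaves {hexagon, circle}.
Period 2, room 6: eliminating its period and room leaves {circle}.
Period 3, room 4: eliminating its period and room leaves {star, triangle}.
Period 3, room 5: eliminating its period and room leaves {hexagon, triangle}.
Period 3, room 6: eliminating its period and room leaves {triangle}.
Period 5, room 6: eliminating its period and room leaves {square}.
Period 6, room 3: eliminating its period and room leaves {diamond}.
Period 6, room 5: eliminating its period and room leaves {triangle}.
Only one assignment across all blanks avoids any period or room repeat, giving 1 completion.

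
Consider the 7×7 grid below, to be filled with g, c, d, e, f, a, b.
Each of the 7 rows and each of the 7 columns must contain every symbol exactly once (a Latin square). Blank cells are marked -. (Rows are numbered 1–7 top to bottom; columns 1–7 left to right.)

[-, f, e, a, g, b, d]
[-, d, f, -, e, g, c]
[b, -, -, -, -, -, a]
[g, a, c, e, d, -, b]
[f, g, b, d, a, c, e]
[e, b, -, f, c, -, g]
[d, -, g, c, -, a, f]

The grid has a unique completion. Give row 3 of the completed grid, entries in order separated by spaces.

Row 3, column 3: row 3 has {a, b} and column 3 has {g, c, e, f, b}, leaving only d.
Row 3, column 4: row 3 has {d, a, b} and column 4 has {c, d, e, f, a}, leaving only g.
Row 3, column 5: row 3 has {g, d, a, b} and column 5 has {g, c, d, e, a}, leaving only f.
Row 3, column 6: row 3 has {g, d, f, a, b} and column 6 has {g, c, a, b}, leaving only e.
Row 3, column 2: row 3 has {g, d, e, f, a, b} and column 2 has {g, d, f, a, b}, leaving only c.
So row 3 reads: b c d g f e a.

b c d g f e a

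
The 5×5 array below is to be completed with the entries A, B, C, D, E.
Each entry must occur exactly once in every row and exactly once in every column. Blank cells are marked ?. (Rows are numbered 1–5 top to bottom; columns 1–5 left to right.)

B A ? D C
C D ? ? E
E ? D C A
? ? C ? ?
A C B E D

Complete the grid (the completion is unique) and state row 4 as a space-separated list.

D E C A B

Row 4, column 1: row 4 has {C} and column 1 has {A, B, C, E}, leaving only D.
Row 4, column 5: row 4 has {C, D} and column 5 has {A, C, D, E}, leaving only B.
Row 4, column 2: row 4 has {B, C, D} and column 2 has {A, C, D}, leaving only E.
Row 4, column 4: row 4 has {B, C, D, E} and column 4 has {C, D, E}, leaving only A.
So row 4 reads: D E C A B.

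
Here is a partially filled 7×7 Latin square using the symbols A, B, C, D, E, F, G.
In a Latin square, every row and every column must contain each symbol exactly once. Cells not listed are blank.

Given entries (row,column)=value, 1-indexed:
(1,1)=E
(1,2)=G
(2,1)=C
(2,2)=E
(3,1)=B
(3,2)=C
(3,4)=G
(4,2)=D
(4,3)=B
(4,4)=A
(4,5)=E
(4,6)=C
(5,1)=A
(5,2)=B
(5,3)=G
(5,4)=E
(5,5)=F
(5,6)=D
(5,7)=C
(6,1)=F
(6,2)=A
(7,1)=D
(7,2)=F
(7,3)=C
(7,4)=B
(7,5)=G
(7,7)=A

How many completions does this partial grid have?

16

Row 1, column 3: eliminating its row and column leaves {A, D, F}.
Row 1, column 4: eliminating its row and column leaves {C, D, F}.
Row 1, column 5: eliminating its row and column leaves {A, B, C, D}.
Row 1, column 6: eliminating its row and column leaves {A, B, F}.
Row 1, column 7: eliminating its row and column leaves {B, D, F}.
Row 2, column 3: eliminating its row and column leaves {A, D, F}.
Row 2, column 4: eliminating its row and column leaves {D, F}.
Row 2, column 5: eliminating its row and column leaves {A, B, D}.
Row 2, column 6: eliminating its row and column leaves {A, B, F, G}.
Row 2, column 7: eliminating its row and column leaves {B, D, F, G}.
Row 3, column 3: eliminating its row and column leaves {A, D, E, F}.
Row 3, column 5: eliminating its row and column leaves {A, D}.
Row 3, column 6: eliminating its row and column leaves {A, E, F}.
Row 3, column 7: eliminating its row and column leaves {D, E, F}.
Row 4, column 1: eliminating its row and column leaves {G}.
Row 4, column 7: eliminating its row and column leaves {F, G}.
Row 6, column 3: eliminating its row and column leaves {D, E}.
Row 6, column 4: eliminating its row and column leaves {C, D}.
Row 6, column 5: eliminating its row and column leaves {B, C, D}.
Row 6, column 6: eliminating its row and column leaves {B, E, G}.
Row 6, column 7: eliminating its row and column leaves {B, D, E, G}.
Row 7, column 6: eliminating its row and column leaves {E}.
Enumerating the assignments across these blanks that avoid any row or column repeat gives 16 completions.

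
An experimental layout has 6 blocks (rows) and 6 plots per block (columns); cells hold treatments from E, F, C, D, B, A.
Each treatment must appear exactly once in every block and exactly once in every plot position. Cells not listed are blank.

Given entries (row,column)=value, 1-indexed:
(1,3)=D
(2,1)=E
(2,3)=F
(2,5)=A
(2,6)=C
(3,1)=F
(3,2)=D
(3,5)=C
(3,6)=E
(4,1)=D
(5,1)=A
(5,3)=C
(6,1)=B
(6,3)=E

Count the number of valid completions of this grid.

Block 1, plot 1: eliminating its block and plot leaves {C}.
Block 1, plot 2: eliminating its block and plot leaves {E, F, C, B, A}.
Block 1, plot 4: eliminating its block and plot leaves {E, F, C, B, A}.
Block 1, plot 5: eliminating its block and plot leaves {E, F, B}.
Block 1, plot 6: eliminating its block and plot leaves {F, B, A}.
Block 2, plot 2: eliminating its block and plot leaves {B}.
Block 2, plot 4: eliminating its block and plot leaves {D, B}.
Block 3, plot 3: eliminating its block and plot leaves {B, A}.
Block 3, plot 4: eliminating its block and plot leaves {B, A}.
Block 4, plot 2: eliminating its block and plot leaves {E, F, C, B, A}.
Block 4, plot 3: eliminating its block and plot leaves {B, A}.
Block 4, plot 4: eliminating its block and plot leaves {E, F, C, B, A}.
Block 4, plot 5: eliminating its block and plot leaves {E, F, B}.
Block 4, plot 6: eliminating its block and plot leaves {F, B, A}.
Block 5, plot 2: eliminating its block and plot leaves {E, F, B}.
Block 5, plot 4: eliminating its block and plot leaves {E, F, D, B}.
Block 5, plot 5: eliminating its block and plot leaves {E, F, D, B}.
Block 5, plot 6: eliminating its block and plot leaves {F, D, B}.
Block 6, plot 2: eliminating its block and plot leaves {F, C, A}.
Block 6, plot 4: eliminating its block and plot leaves {F, C, D, A}.
Block 6, plot 5: eliminating its block and plot leaves {F, D}.
Block 6, plot 6: eliminating its block and plot leaves {F, D, A}.
Enumerating the assignments across these blanks that avoid any block or plot repeat gives 28 completions.

28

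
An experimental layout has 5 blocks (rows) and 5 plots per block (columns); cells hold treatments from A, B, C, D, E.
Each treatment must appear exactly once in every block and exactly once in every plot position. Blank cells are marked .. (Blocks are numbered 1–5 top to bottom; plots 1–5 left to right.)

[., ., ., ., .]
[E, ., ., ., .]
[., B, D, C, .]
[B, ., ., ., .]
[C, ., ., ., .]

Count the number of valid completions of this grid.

56

Block 1, plot 1: eliminating its block and plot leaves {A, D}.
Block 1, plot 2: eliminating its block and plot leaves {A, C, D, E}.
Block 1, plot 3: eliminating its block and plot leaves {A, B, C, E}.
Block 1, plot 4: eliminating its block and plot leaves {A, B, D, E}.
Block 1, plot 5: eliminating its block and plot leaves {A, B, C, D, E}.
Block 2, plot 2: eliminating its block and plot leaves {A, C, D}.
Block 2, plot 3: eliminating its block and plot leaves {A, B, C}.
Block 2, plot 4: eliminating its block and plot leaves {A, B, D}.
Block 2, plot 5: eliminating its block and plot leaves {A, B, C, D}.
Block 3, plot 1: eliminating its block and plot leaves {A}.
Block 3, plot 5: eliminating its block and plot leaves {A, E}.
Block 4, plot 2: eliminating its block and plot leaves {A, C, D, E}.
Block 4, plot 3: eliminating its block and plot leaves {A, C, E}.
Block 4, plot 4: eliminating its block and plot leaves {A, D, E}.
Block 4, plot 5: eliminating its block and plot leaves {A, C, D, E}.
Block 5, plot 2: eliminating its block and plot leaves {A, D, E}.
Block 5, plot 3: eliminating its block and plot leaves {A, B, E}.
Block 5, plot 4: eliminating its block and plot leaves {A, B, D, E}.
Block 5, plot 5: eliminating its block and plot leaves {A, B, D, E}.
Enumerating the assignments across these blanks that avoid any block or plot repeat gives 56 completions.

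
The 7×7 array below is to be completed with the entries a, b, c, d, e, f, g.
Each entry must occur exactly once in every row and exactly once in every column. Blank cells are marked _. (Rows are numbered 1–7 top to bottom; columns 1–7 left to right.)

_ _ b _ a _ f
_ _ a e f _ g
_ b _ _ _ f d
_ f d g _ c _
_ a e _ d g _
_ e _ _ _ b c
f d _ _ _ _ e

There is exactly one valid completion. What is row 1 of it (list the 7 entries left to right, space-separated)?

d g b c a e f

Row 2, column 2: row 2 has {a, e, f, g} and column 2 has {a, b, d, e, f}, leaving only c.
Row 1, column 2: row 1 has {a, b, f} and column 2 has {a, b, c, d, e, f}, leaving only g.
Row 2, column 6: row 2 has {a, c, e, f, g} and column 6 has {b, c, f, g}, leaving only d.
Row 1, column 6: row 1 has {a, b, f, g} and column 6 has {b, c, d, f, g}, leaving only e.
Row 2, column 1: row 2 has {a, c, d, e, f, g} and column 1 has {f}, leaving only b.
Row 5, column 1: row 5 has {a, d, e, g} and column 1 has {b, f}, leaving only c.
Row 1, column 1: row 1 has {a, b, e, f, g} and column 1 has {b, c, f}, leaving only d.
Row 1, column 4: row 1 has {a, b, d, e, f, g} and column 4 has {e, g}, leaving only c.
So row 1 reads: d g b c a e f.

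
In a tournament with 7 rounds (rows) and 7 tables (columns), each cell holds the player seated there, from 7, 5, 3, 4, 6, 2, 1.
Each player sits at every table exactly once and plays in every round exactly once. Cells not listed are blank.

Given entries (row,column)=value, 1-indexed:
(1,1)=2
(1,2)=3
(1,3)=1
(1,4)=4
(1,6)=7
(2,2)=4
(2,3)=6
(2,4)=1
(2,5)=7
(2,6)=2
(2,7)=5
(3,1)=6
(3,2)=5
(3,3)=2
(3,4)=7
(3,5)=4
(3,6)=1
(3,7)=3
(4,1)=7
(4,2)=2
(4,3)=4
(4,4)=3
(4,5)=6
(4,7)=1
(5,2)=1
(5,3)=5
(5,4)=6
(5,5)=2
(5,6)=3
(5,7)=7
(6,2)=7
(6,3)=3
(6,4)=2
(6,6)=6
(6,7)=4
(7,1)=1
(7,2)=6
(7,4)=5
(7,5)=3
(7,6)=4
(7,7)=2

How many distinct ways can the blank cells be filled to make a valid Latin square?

1

Round 1, table 5: eliminating its round and table leaves {5}.
Round 1, table 7: eliminating its round and table leaves {6}.
Round 2, table 1: eliminating its round and table leaves {3}.
Round 4, table 6: eliminating its round and table leaves {5}.
Round 5, table 1: eliminating its round and table leaves {4}.
Round 6, table 1: eliminating its round and table leaves {5}.
Round 6, table 5: eliminating its round and table leaves {5, 1}.
Round 7, table 3: eliminating its round and table leaves {7}.
Only one assignment across all blanks avoids any round or table repeat, giving 1 completion.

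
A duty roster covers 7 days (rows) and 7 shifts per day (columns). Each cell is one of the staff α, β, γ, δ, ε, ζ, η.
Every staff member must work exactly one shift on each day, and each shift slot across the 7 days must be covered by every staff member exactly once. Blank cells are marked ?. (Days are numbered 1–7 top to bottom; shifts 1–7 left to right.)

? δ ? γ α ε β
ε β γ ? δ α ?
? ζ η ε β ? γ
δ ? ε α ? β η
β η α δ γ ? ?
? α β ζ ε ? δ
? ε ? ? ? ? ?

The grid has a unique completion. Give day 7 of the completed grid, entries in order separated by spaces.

ζ ε δ β η γ α

Day 1, shift 3: day 1 has {α, β, γ, δ, ε} and shift 3 has {α, β, γ, ε, η}, leaving only ζ.
Day 7, shift 3: day 7 has {ε} and shift 3 has {α, β, γ, ε, ζ, η}, leaving only δ.
Day 1, shift 1: day 1 has {α, β, γ, δ, ε, ζ} and shift 1 has {β, δ, ε}, leaving only η.
Day 2, shift 4: day 2 has {α, β, γ, δ, ε} and shift 4 has {α, γ, δ, ε, ζ}, leaving only η.
Day 7, shift 4: day 7 has {δ, ε} and shift 4 has {α, γ, δ, ε, ζ, η}, leaving only β.
Day 2, shift 7: day 2 has {α, β, γ, δ, ε, η} and shift 7 has {β, γ, δ, η}, leaving only ζ.
Day 7, shift 7: day 7 has {β, δ, ε} and shift 7 has {β, γ, δ, ζ, η}, leaving only α.
Day 3, shift 1: day 3 has {β, γ, ε, ζ, η} and shift 1 has {β, δ, ε, η}, leaving only α.
Day 3, shift 6: day 3 has {α, β, γ, ε, ζ, η} and shift 6 has {α, β, ε}, leaving only δ.
Day 4, shift 2: day 4 has {α, β, δ, ε, η} and shift 2 has {α, β, δ, ε, ζ, η}, leaving only γ.
Day 4, shift 5: day 4 has {α, β, γ, δ, ε, η} and shift 5 has {α, β, γ, δ, ε}, leaving only ζ.
Day 7, shift 5: day 7 has {α, β, δ, ε} and shift 5 has {α, β, γ, δ, ε, ζ}, leaving only η.
Day 5, shift 6: day 5 has {α, β, γ, δ, η} and shift 6 has {α, β, δ, ε}, leaving only ζ.
Day 7, shift 6: day 7 has {α, β, δ, ε, η} and shift 6 has {α, β, δ, ε, ζ}, leaving only γ.
Day 7, shift 1: day 7 has {α, β, γ, δ, ε, η} and shift 1 has {α, β, δ, ε, η}, leaving only ζ.
So day 7 reads: ζ ε δ β η γ α.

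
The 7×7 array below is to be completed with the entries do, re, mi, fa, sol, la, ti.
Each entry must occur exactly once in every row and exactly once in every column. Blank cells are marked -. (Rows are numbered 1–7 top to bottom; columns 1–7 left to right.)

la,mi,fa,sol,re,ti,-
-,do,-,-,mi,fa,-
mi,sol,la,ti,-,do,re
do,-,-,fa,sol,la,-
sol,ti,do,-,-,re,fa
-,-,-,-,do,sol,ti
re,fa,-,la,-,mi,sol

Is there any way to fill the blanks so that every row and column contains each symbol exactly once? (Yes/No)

No

Row 1, column 7: row 1 has {re, mi, fa, sol, la, ti} and column 7 has {re, fa, sol, ti}, so it must be do.
Row 2, column 1: row 2 has {do, mi, fa} and column 1 has {do, re, mi, sol, la}, so it must be ti.
Row 2, column 4: row 2 has {do, mi, fa, ti} and column 4 has {fa, sol, la, ti}, so it must be re.
Row 2, column 3: row 2 has {do, re, mi, fa, ti} and column 3 has {do, fa, la}, so it must be sol.
Row 2, column 7: row 2 has {do, re, mi, fa, sol, ti} and column 7 has {do, re, fa, sol, ti}, so it must be la.
Row 3, column 5: row 3 has {do, re, mi, sol, la, ti} and column 5 has {do, re, mi, sol}, so it must be fa.
Row 4, column 2: row 4 has {do, fa, sol, la} and column 2 has {do, mi, fa, sol, ti}, so it must be re.
Row 4, column 7: row 4 has {do, re, fa, sol, la} and column 7 has {do, re, fa, sol, la, ti}, so it must be mi.
Row 4, column 3: row 4 has {do, re, mi, fa, sol, la} and column 3 has {do, fa, sol, la}, so it must be ti.
Now row 7, column 3: row 7 together with column 3 already contain {do, re, mi, fa, sol, la, ti} — every symbol — so nothing can go there. The grid has no valid completion.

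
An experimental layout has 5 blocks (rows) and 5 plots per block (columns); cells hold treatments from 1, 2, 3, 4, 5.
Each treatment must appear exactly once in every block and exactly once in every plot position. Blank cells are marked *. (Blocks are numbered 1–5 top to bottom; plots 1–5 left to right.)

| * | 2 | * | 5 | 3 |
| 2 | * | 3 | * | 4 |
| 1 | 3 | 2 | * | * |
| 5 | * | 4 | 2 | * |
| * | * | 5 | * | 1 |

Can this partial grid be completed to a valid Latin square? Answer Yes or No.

Block 4, plot 5: block 4 together with plot 5 already contain {1, 2, 3, 4, 5} — every symbol — so nothing can go there. The grid has no valid completion.

No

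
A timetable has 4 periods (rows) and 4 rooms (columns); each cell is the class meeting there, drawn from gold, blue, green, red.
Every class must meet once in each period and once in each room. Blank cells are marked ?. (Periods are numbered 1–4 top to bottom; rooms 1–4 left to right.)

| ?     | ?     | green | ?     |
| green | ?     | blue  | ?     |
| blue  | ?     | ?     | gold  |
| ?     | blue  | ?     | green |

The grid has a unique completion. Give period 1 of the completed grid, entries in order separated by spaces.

gold red green blue

Period 2, room 4: period 2 has {blue, green} and room 4 has {gold, green}, leaving only red.
Period 1, room 4: period 1 has {green} and room 4 has {gold, green, red}, leaving only blue.
Period 2, room 2: period 2 has {blue, green, red} and room 2 has {blue}, leaving only gold.
Period 1, room 2: period 1 has {blue, green} and room 2 has {gold, blue}, leaving only red.
Period 1, room 1: period 1 has {blue, green, red} and room 1 has {blue, green}, leaving only gold.
So period 1 reads: gold red green blue.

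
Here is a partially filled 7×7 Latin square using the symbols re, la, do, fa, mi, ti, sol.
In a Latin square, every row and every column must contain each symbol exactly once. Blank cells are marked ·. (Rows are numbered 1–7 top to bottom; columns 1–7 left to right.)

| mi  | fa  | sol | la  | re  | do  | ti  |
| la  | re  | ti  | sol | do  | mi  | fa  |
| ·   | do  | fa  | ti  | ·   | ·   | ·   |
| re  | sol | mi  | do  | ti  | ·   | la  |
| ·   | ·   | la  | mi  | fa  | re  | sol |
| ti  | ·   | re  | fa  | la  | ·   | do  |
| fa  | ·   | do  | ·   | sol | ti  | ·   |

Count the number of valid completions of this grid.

Row 3, column 1: eliminating its row and column leaves {sol}.
Row 3, column 5: eliminating its row and column leaves {mi}.
Row 3, column 6: eliminating its row and column leaves {la, sol}.
Row 3, column 7: eliminating its row and column leaves {re, mi}.
Row 4, column 6: eliminating its row and column leaves {fa}.
Row 5, column 1: eliminating its row and column leaves {do}.
Row 5, column 2: eliminating its row and column leaves {ti}.
Row 6, column 2: eliminating its row and column leaves {mi}.
Row 6, column 6: eliminating its row and column leaves {sol}.
Row 7, column 2: eliminating its row and column leaves {la, mi}.
Row 7, column 4: eliminating its row and column leaves {re}.
Row 7, column 7: eliminating its row and column leaves {re, mi}.
Only one assignment across all blanks avoids any row or column repeat, giving 1 completion.

1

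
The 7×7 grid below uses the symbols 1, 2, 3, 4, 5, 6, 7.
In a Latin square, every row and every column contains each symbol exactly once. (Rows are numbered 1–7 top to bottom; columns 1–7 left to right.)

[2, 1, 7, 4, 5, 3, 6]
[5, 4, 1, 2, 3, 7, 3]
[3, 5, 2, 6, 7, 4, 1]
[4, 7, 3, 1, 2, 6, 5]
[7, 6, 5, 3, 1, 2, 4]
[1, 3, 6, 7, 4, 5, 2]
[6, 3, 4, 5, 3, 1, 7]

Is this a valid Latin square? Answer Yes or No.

No

Row 7 contains 3 twice (at columns 2 and 5); row 2 is also not a permutation.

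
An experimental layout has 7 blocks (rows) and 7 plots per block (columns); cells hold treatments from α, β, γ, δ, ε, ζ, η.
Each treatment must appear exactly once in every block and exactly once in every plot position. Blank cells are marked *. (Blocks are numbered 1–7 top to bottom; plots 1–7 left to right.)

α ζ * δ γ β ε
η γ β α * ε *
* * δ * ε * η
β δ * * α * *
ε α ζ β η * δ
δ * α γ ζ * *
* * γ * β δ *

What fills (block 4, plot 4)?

η

Block 1, plot 3: block 1 has {α, β, γ, δ, ε, ζ} and plot 3 has {α, β, γ, δ, ζ}, leaving only η.
Block 2, plot 5: block 2 has {α, β, γ, ε, η} and plot 5 has {α, β, γ, ε, ζ, η}, leaving only δ.
Block 2, plot 7: block 2 has {α, β, γ, δ, ε, η} and plot 7 has {δ, ε, η}, leaving only ζ.
Block 3, plot 2: block 3 has {δ, ε, η} and plot 2 has {α, γ, δ, ζ}, leaving only β.
Block 3, plot 4: block 3 has {β, δ, ε, η} and plot 4 has {α, β, γ, δ}, leaving only ζ.
Block 3, plot 1: block 3 has {β, δ, ε, ζ, η} and plot 1 has {α, β, δ, ε, η}, leaving only γ.
Block 3, plot 6: block 3 has {β, γ, δ, ε, ζ, η} and plot 6 has {β, δ, ε}, leaving only α.
Block 4, plot 3: block 4 has {α, β, δ} and plot 3 has {α, β, γ, δ, ζ, η}, leaving only ε.
Block 4 already has {α, β, δ, ε} and plot 4 already has {α, β, γ, δ, ζ}, so block 4, plot 4 must be η.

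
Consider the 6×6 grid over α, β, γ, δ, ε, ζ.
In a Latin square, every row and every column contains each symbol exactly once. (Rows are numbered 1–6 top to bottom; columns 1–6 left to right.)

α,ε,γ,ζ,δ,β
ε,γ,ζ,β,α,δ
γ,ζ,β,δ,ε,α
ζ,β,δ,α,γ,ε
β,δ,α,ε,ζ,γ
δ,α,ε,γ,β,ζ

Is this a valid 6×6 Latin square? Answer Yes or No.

Each row is a permutation of the 6 symbols, and so is each column.

Yes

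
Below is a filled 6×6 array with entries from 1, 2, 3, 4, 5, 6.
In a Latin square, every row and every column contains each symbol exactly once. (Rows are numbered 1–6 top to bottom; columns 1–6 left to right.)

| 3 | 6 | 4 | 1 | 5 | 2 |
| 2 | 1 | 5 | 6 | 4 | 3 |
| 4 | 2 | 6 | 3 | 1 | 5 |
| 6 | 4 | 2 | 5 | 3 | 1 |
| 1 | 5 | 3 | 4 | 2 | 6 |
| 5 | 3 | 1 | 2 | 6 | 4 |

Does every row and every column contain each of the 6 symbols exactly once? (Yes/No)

Each row is a permutation of the 6 symbols, and so is each column.

Yes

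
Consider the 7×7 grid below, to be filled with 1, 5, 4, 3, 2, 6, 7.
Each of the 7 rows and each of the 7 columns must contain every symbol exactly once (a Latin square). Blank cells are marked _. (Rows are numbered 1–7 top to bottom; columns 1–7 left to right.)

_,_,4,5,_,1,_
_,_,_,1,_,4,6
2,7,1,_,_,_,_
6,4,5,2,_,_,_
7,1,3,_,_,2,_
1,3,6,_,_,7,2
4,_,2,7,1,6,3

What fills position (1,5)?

2

Row 1, column 1: row 1 has {1, 5, 4} and column 1 has {1, 4, 2, 6, 7}, leaving only 3.
Row 1, column 7: row 1 has {1, 5, 4, 3} and column 7 has {3, 2, 6}, leaving only 7.
Row 2, column 1: row 2 has {1, 4, 6} and column 1 has {1, 4, 3, 2, 6, 7}, leaving only 5.
Row 2, column 2: row 2 has {1, 5, 4, 6} and column 2 has {1, 4, 3, 7}, leaving only 2.
Row 1, column 2: row 1 has {1, 5, 4, 3, 7} and column 2 has {1, 4, 3, 2, 7}, leaving only 6.
Row 1 already has {1, 5, 4, 3, 6, 7} and column 5 already has {1}, so row 1, column 5 must be 2.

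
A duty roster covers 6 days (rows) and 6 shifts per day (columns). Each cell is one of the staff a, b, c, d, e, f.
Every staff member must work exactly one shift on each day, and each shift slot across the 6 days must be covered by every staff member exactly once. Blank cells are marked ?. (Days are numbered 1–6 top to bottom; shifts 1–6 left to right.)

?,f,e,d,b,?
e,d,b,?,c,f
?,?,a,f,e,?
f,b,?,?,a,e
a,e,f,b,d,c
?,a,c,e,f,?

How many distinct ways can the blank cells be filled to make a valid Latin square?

Day 1, shift 1: eliminating its day and shift leaves {c}.
Day 1, shift 6: eliminating its day and shift leaves {a}.
Day 2, shift 4: eliminating its day and shift leaves {a}.
Day 3, shift 1: eliminating its day and shift leaves {b, c, d}.
Day 3, shift 2: eliminating its day and shift leaves {c}.
Day 3, shift 6: eliminating its day and shift leaves {b, d}.
Day 4, shift 3: eliminating its day and shift leaves {d}.
Day 4, shift 4: eliminating its day and shift leaves {c}.
Day 6, shift 1: eliminating its day and shift leaves {b, d}.
Day 6, shift 6: eliminating its day and shift leaves {b, d}.
Enumerating the assignments across these blanks that avoid any day or shift repeat gives 2 completions.

2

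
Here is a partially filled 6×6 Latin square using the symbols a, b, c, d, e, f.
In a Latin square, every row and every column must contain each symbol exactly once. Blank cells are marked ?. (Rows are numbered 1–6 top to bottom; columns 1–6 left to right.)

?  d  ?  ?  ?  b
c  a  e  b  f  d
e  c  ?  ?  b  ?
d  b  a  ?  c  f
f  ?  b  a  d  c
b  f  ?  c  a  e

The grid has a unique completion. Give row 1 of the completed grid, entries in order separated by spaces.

Row 1, column 1: row 1 has {b, d} and column 1 has {b, c, d, e, f}, leaving only a.
Row 1, column 5: row 1 has {a, b, d} and column 5 has {a, b, c, d, f}, leaving only e.
Row 1, column 4: row 1 has {a, b, d, e} and column 4 has {a, b, c}, leaving only f.
Row 1, column 3: row 1 has {a, b, d, e, f} and column 3 has {a, b, e}, leaving only c.
So row 1 reads: a d c f e b.

a d c f e b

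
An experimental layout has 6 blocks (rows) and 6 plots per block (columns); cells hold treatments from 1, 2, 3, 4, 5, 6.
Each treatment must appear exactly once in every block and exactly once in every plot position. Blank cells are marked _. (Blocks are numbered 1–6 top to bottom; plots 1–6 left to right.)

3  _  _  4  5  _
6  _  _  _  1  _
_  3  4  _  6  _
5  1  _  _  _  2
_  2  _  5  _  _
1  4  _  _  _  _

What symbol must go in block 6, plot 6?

3

Block 1, plot 2: block 1 has {3, 4, 5} and plot 2 has {1, 2, 3, 4}, leaving only 6.
Block 1, plot 6: block 1 has {3, 4, 5, 6} and plot 6 has {2}, leaving only 1.
Block 1, plot 3: block 1 has {1, 3, 4, 5, 6} and plot 3 has {4}, leaving only 2.
Block 2, plot 2: block 2 has {1, 6} and plot 2 has {1, 2, 3, 4, 6}, leaving only 5.
Block 2, plot 3: block 2 has {1, 5, 6} and plot 3 has {2, 4}, leaving only 3.
Block 2, plot 4: block 2 has {1, 3, 5, 6} and plot 4 has {4, 5}, leaving only 2.
Block 2, plot 6: block 2 has {1, 2, 3, 5, 6} and plot 6 has {1, 2}, leaving only 4.
Block 3, plot 1: block 3 has {3, 4, 6} and plot 1 has {1, 3, 5, 6}, leaving only 2.
Block 3, plot 4: block 3 has {2, 3, 4, 6} and plot 4 has {2, 4, 5}, leaving only 1.
Block 3, plot 6: block 3 has {1, 2, 3, 4, 6} and plot 6 has {1, 2, 4}, leaving only 5.
Block 4, plot 3: block 4 has {1, 2, 5} and plot 3 has {2, 3, 4}, leaving only 6.
Block 4, plot 4: block 4 has {1, 2, 5, 6} and plot 4 has {1, 2, 4, 5}, leaving only 3.
Block 4, plot 5: block 4 has {1, 2, 3, 5, 6} and plot 5 has {1, 5, 6}, leaving only 4.
Block 5, plot 1: block 5 has {2, 5} and plot 1 has {1, 2, 3, 5, 6}, leaving only 4.
Block 5, plot 3: block 5 has {2, 4, 5} and plot 3 has {2, 3, 4, 6}, leaving only 1.
Block 5, plot 5: block 5 has {1, 2, 4, 5} and plot 5 has {1, 4, 5, 6}, leaving only 3.
Block 5, plot 6: block 5 has {1, 2, 3, 4, 5} and plot 6 has {1, 2, 4, 5}, leaving only 6.
Block 6 already has {1, 4} and plot 6 already has {1, 2, 4, 5, 6}, so block 6, plot 6 must be 3.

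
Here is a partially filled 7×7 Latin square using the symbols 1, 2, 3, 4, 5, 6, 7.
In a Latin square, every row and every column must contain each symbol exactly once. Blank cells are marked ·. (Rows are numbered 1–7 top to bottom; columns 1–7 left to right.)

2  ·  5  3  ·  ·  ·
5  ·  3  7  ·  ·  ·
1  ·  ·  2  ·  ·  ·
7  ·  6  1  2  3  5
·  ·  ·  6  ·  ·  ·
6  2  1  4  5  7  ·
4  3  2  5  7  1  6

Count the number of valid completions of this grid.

8

Row 1, column 2: eliminating its row and column leaves {1, 4, 6, 7}.
Row 1, column 5: eliminating its row and column leaves {1, 4, 6}.
Row 1, column 6: eliminating its row and column leaves {4, 6}.
Row 1, column 7: eliminating its row and column leaves {1, 4, 7}.
Row 2, column 2: eliminating its row and column leaves {1, 4, 6}.
Row 2, column 5: eliminating its row and column leaves {1, 4, 6}.
Row 2, column 6: eliminating its row and column leaves {2, 4, 6}.
Row 2, column 7: eliminating its row and column leaves {1, 2, 4}.
Row 3, column 2: eliminating its row and column leaves {4, 5, 6, 7}.
Row 3, column 3: eliminating its row and column leaves {4, 7}.
Row 3, column 5: eliminating its row and column leaves {3, 4, 6}.
Row 3, column 6: eliminating its row and column leaves {4, 5, 6}.
Row 3, column 7: eliminating its row and column leaves {3, 4, 7}.
Row 4, column 2: eliminating its row and column leaves {4}.
Row 5, column 1: eliminating its row and column leaves {3}.
Row 5, column 2: eliminating its row and column leaves {1, 4, 5, 7}.
Row 5, column 3: eliminating its row and column leaves {4, 7}.
Row 5, column 5: eliminating its row and column leaves {1, 3, 4}.
Row 5, column 6: eliminating its row and column leaves {2, 4, 5}.
Row 5, column 7: eliminating its row and column leaves {1, 2, 3, 4, 7}.
Row 6, column 7: eliminating its row and column leaves {3}.
Enumerating the assignments across these blanks that avoid any row or column repeat gives 8 completions.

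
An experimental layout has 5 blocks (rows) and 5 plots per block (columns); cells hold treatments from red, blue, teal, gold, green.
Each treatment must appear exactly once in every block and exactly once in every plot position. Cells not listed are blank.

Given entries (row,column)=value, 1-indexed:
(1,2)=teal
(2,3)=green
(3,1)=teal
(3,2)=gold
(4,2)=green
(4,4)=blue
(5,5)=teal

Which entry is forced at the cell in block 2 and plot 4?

teal

Block 2, plot 4 is narrowed to {red, teal, gold}.
If it were red, then block 2, plot 5 would be left with no valid symbol.
If it were gold, propagating the remaining blanks reaches a contradiction.
So block 2, plot 4 must be teal.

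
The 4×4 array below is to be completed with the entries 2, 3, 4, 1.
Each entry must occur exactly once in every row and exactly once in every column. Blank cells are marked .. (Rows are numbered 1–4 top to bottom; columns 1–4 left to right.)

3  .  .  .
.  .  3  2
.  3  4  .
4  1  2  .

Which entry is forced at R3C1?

Row 1, column 3: row 1 has {3} and column 3 has {2, 3, 4}, leaving only 1.
Row 1, column 4: row 1 has {3, 1} and column 4 has {2}, leaving only 4.
Row 1, column 2: row 1 has {3, 4, 1} and column 2 has {3, 1}, leaving only 2.
Row 2, column 1: row 2 has {2, 3} and column 1 has {3, 4}, leaving only 1.
Row 3 already has {3, 4} and column 1 already has {3, 4, 1}, so row 3, column 1 must be 2.

2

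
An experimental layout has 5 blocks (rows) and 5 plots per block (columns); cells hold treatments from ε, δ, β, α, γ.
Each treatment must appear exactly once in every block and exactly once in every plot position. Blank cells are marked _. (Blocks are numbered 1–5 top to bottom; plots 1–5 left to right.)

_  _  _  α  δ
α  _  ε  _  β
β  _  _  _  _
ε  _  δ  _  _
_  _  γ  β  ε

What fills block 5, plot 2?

Block 1, plot 1: block 1 has {δ, α} and plot 1 has {ε, β, α}, leaving only γ.
Block 1, plot 3: block 1 has {δ, α, γ} and plot 3 has {ε, δ, γ}, leaving only β.
Block 1, plot 2: block 1 has {δ, β, α, γ} and plot 2 has {}, leaving only ε.
Block 3, plot 3: block 3 has {β} and plot 3 has {ε, δ, β, γ}, leaving only α.
Block 3, plot 5: block 3 has {β, α} and plot 5 has {ε, δ, β}, leaving only γ.
Block 3, plot 2: block 3 has {β, α, γ} and plot 2 has {ε}, leaving only δ.
Block 5 already has {ε, β, γ} and plot 2 already has {ε, δ}, so block 5, plot 2 must be α.

α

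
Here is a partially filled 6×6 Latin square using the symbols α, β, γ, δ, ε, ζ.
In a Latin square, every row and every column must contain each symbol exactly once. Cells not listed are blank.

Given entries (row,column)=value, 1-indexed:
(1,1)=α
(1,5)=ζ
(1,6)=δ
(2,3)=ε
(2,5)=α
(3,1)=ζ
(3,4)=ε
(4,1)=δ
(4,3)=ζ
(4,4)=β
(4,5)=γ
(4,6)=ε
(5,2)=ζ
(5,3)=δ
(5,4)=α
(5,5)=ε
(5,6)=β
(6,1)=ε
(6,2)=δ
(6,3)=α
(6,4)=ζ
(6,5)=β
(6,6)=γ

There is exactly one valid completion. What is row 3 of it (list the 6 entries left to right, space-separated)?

Row 3, column 5: row 3 has {ε, ζ} and column 5 has {α, β, γ, ε, ζ}, leaving only δ.
Row 3, column 6: row 3 has {δ, ε, ζ} and column 6 has {β, γ, δ, ε}, leaving only α.
Row 1, column 4: row 1 has {α, δ, ζ} and column 4 has {α, β, ε, ζ}, leaving only γ.
Row 1, column 3: row 1 has {α, γ, δ, ζ} and column 3 has {α, δ, ε, ζ}, leaving only β.
Row 3, column 3: row 3 has {α, δ, ε, ζ} and column 3 has {α, β, δ, ε, ζ}, leaving only γ.
Row 3, column 2: row 3 has {α, γ, δ, ε, ζ} and column 2 has {δ, ζ}, leaving only β.
So row 3 reads: ζ β γ ε δ α.

ζ β γ ε δ α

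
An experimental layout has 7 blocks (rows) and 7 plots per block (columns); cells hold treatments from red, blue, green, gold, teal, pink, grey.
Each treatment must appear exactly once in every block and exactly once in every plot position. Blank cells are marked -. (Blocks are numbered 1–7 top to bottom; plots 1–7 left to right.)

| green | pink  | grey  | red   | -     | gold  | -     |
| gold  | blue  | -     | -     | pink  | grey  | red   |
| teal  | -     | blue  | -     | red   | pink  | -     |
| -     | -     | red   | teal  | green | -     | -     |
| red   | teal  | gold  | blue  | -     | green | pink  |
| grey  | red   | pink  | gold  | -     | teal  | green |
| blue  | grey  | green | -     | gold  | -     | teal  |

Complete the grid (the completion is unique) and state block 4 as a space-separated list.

pink gold red teal green blue grey

Block 4, plot 1: block 4 has {red, green, teal} and plot 1 has {red, blue, green, gold, teal, grey}, leaving only pink.
Block 4, plot 2: block 4 has {red, green, teal, pink} and plot 2 has {red, blue, teal, pink, grey}, leaving only gold.
Block 4, plot 6: block 4 has {red, green, gold, teal, pink} and plot 6 has {green, gold, teal, pink, grey}, leaving only blue.
Block 4, plot 7: block 4 has {red, blue, green, gold, teal, pink} and plot 7 has {red, green, teal, pink}, leaving only grey.
So block 4 reads: pink gold red teal green blue grey.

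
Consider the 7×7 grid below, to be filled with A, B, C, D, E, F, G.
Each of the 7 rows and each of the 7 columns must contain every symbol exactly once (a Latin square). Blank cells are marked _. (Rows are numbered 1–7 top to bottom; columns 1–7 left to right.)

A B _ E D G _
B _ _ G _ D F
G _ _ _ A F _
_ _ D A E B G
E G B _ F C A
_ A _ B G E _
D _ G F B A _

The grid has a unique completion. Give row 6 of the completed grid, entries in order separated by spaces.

F A C B G E D

Row 1, column 7: row 1 has {A, B, D, E, G} and column 7 has {A, F, G}, leaving only C.
Row 6, column 7: row 6 has {A, B, E, G} and column 7 has {A, C, F, G}, leaving only D.
Row 1, column 3: row 1 has {A, B, C, D, E, G} and column 3 has {B, D, G}, leaving only F.
Row 6, column 3: row 6 has {A, B, D, E, G} and column 3 has {B, D, F, G}, leaving only C.
Row 6, column 1: row 6 has {A, B, C, D, E, G} and column 1 has {A, B, D, E, G}, leaving only F.
So row 6 reads: F A C B G E D.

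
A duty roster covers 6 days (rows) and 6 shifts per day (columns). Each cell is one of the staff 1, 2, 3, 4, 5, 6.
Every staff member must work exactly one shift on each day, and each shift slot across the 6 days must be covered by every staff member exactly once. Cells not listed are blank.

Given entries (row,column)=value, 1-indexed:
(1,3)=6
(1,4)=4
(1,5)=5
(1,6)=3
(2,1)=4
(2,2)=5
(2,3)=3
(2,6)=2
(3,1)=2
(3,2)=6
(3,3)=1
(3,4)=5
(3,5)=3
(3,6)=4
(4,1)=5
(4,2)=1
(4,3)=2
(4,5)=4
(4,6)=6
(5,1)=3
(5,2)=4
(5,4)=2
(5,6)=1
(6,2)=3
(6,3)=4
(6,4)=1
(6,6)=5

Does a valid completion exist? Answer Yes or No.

Yes

No day or shift among the givens repeats a symbol, and propagating forced cells runs into no contradiction.
One valid completion exists (for instance, 1 2 6 4 5 3 / 4 5 3 6 1 2 / 2 6 1 5 3 4 / 5 1 2 3 4 6 / 3 4 5 2 6 1 / 6 3 4 1 2 5).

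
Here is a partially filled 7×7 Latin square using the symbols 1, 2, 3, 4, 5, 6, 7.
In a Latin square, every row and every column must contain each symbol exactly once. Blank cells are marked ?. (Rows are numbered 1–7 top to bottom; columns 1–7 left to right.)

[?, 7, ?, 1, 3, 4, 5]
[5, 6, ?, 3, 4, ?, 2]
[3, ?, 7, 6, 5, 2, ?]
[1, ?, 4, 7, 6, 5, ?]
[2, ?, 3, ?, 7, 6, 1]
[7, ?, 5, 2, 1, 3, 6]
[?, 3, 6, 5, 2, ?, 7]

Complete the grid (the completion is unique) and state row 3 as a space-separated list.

Row 3, column 7: row 3 has {2, 3, 5, 6, 7} and column 7 has {1, 2, 5, 6, 7}, leaving only 4.
Row 3, column 2: row 3 has {2, 3, 4, 5, 6, 7} and column 2 has {3, 6, 7}, leaving only 1.
So row 3 reads: 3 1 7 6 5 2 4.

3 1 7 6 5 2 4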